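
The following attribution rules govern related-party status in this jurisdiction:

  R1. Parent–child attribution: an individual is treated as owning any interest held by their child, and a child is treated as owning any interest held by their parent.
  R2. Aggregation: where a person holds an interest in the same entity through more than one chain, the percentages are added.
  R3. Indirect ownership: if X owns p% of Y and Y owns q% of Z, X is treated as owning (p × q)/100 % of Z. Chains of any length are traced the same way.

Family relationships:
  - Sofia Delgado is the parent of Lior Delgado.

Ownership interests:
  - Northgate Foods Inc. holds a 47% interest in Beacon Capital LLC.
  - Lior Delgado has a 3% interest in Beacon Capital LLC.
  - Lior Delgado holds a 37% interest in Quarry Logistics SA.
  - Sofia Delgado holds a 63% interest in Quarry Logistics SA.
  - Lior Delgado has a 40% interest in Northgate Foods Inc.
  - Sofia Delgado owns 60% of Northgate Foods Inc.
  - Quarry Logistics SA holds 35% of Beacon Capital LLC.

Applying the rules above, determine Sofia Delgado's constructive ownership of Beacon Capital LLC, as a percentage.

85%

By parent–child attribution (R1), Sofia Delgado is treated as also owning Lior Delgado's interest in Northgate Foods Inc, giving 60% + 40% = 100%.
By parent–child attribution (R1), Sofia Delgado is treated as also owning Lior Delgado's interest in Quarry Logistics SA, giving 63% + 37% = 100%.
By parent–child attribution (R1), Sofia Delgado is treated as owning Lior Delgado's 3% interest in Beacon Capital LLC.
Chain via Northgate Foods Inc. (R3): 100% × 47% = 47% of Beacon Capital LLC.
Chain via Quarry Logistics SA (R3): 100% × 35% = 35% of Beacon Capital LLC.
Direct interest in Beacon Capital LLC: 3%.
Aggregating (R2): 47% + 35% + 3% = 85%.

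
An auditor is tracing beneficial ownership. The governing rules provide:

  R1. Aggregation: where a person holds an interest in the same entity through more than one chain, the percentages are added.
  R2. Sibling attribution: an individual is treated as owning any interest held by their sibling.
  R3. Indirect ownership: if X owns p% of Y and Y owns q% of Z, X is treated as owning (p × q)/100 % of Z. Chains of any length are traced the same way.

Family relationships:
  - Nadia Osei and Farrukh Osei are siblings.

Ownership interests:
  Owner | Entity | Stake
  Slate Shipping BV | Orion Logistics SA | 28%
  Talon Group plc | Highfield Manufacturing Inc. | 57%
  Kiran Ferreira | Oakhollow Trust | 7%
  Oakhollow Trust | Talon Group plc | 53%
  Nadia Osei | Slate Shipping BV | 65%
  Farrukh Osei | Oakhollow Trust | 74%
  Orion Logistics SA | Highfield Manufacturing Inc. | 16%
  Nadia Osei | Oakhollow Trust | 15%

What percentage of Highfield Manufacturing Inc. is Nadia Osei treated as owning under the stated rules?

29.7989%

By sibling attribution (R2), Nadia Osei is treated as also owning Farrukh Osei's interest in Oakhollow Trust, giving 15% + 74% = 89%.
Chain via Oakhollow Trust → Talon Group plc (R3): 89% × 53% × 57% = 26.8869% of Highfield Manufacturing Inc.
Chain via Slate Shipping BV → Orion Logistics SA (R3): 65% × 28% × 16% = 2.912% of Highfield Manufacturing Inc.
Aggregating (R1): 26.8869% + 2.912% = 29.7989%.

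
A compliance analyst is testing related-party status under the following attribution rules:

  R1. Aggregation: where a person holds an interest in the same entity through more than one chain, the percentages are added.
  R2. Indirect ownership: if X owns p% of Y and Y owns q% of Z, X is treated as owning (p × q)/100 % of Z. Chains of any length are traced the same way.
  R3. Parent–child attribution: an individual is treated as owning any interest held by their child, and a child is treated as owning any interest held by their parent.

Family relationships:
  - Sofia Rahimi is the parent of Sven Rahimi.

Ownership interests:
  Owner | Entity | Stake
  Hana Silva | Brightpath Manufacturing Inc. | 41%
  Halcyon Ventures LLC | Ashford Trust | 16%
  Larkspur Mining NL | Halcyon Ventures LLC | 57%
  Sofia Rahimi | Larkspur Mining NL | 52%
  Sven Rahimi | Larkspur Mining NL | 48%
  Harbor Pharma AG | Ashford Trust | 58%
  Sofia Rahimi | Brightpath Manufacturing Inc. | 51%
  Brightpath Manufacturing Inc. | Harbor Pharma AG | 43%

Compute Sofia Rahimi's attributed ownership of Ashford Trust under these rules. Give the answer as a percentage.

21.8394%

By parent–child attribution (R3), Sofia Rahimi is treated as also owning Sven Rahimi's interest in Larkspur Mining NL, giving 52% + 48% = 100%.
Chain via Larkspur Mining NL → Halcyon Ventures LLC (R2): 100% × 57% × 16% = 9.12% of Ashford Trust.
Chain via Brightpath Manufacturing Inc. → Harbor Pharma AG (R2): 51% × 43% × 58% = 12.7194% of Ashford Trust.
Aggregating (R1): 9.12% + 12.7194% = 21.8394%.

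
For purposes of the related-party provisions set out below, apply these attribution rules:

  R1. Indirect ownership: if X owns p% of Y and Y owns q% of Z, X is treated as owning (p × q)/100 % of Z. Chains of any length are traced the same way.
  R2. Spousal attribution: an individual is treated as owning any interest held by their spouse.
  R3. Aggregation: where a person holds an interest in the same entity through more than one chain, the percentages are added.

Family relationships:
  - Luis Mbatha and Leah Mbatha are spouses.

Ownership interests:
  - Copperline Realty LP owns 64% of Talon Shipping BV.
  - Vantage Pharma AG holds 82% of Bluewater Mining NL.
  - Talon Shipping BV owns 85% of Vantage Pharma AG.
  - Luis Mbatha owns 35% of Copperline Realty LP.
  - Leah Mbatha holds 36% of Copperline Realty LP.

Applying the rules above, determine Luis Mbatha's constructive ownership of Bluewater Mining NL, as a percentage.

31.67168%

By spousal attribution (R2), Luis Mbatha is treated as also owning Leah Mbatha's interest in Copperline Realty LP, giving 35% + 36% = 71%.
Chain via Copperline Realty LP → Talon Shipping BV → Vantage Pharma AG (R1): 71% × 64% × 85% × 82% = 31.67168% of Bluewater Mining NL.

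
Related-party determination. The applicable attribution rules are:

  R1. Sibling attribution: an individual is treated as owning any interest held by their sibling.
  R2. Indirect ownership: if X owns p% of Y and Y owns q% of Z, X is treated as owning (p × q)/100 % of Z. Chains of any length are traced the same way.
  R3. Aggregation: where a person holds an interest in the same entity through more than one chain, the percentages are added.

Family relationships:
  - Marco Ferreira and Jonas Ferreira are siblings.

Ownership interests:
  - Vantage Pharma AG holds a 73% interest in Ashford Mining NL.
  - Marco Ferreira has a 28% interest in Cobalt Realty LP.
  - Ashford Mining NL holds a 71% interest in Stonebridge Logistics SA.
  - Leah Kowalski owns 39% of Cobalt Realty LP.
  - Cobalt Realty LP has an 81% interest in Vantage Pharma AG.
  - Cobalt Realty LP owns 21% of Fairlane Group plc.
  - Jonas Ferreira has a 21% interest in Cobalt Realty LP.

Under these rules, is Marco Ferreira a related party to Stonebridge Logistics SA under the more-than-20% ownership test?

Yes

By sibling attribution (R1), Marco Ferreira is treated as also owning Jonas Ferreira's interest in Cobalt Realty LP, giving 28% + 21% = 49%.
Chain via Cobalt Realty LP → Vantage Pharma AG → Ashford Mining NL (R2): 49% × 81% × 73% × 71% = 20.571327% of Stonebridge Logistics SA.
20.571327% exceeds the 20% threshold, so Marco is a related party to Stonebridge Logistics SA.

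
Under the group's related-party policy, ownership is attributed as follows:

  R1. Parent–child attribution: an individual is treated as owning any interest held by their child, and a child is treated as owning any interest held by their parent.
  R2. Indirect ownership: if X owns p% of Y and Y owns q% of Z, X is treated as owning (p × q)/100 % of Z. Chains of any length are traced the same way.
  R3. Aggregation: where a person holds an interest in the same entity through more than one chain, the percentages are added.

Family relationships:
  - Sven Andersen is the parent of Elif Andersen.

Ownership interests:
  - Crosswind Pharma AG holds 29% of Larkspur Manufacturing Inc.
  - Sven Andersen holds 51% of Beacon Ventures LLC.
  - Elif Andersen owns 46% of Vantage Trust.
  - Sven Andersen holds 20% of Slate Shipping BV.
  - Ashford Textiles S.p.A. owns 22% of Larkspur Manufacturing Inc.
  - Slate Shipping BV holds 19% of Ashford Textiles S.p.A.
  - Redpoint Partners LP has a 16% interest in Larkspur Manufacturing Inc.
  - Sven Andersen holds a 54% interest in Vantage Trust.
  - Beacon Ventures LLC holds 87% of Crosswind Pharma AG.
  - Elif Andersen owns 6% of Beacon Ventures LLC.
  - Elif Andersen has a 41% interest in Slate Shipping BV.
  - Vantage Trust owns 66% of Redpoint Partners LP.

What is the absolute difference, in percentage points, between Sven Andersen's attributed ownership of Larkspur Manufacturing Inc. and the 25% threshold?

By parent–child attribution (R1), Sven Andersen is treated as also owning Elif Andersen's interest in Beacon Ventures LLC, giving 51% + 6% = 57%.
By parent–child attribution (R1), Sven Andersen is treated as also owning Elif Andersen's interest in Slate Shipping BV, giving 20% + 41% = 61%.
By parent–child attribution (R1), Sven Andersen is treated as also owning Elif Andersen's interest in Vantage Trust, giving 54% + 46% = 100%.
Chain via Beacon Ventures LLC → Crosswind Pharma AG (R2): 57% × 87% × 29% = 14.3811% of Larkspur Manufacturing Inc.
Chain via Slate Shipping BV → Ashford Textiles S.p.A. (R2): 61% × 19% × 22% = 2.5498% of Larkspur Manufacturing Inc.
Chain via Vantage Trust → Redpoint Partners LP (R2): 100% × 66% × 16% = 10.56% of Larkspur Manufacturing Inc.
Aggregating (R3): 14.3811% + 2.5498% + 10.56% = 27.4909%.
27.4909% exceeds the 25% threshold by 2.4909 percentage points.

2.4909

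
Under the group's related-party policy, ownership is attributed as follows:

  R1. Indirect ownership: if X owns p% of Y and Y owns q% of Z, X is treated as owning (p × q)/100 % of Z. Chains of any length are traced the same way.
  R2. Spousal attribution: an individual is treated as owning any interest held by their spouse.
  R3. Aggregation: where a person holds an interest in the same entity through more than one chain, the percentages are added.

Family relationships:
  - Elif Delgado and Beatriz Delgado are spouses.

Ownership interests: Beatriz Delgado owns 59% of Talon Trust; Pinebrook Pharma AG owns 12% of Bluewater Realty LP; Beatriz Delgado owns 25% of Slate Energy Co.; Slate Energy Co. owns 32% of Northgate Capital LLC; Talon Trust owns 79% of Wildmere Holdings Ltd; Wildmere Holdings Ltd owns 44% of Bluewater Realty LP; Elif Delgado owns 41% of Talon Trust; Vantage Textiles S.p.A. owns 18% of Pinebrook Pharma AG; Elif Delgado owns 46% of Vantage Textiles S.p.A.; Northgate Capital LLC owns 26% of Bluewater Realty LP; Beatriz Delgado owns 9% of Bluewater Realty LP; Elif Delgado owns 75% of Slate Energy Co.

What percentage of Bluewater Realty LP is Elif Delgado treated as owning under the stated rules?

By spousal attribution (R2), Elif Delgado is treated as also owning Beatriz Delgado's interest in Slate Energy Co, giving 75% + 25% = 100%.
By spousal attribution (R2), Elif Delgado is treated as also owning Beatriz Delgado's interest in Talon Trust, giving 41% + 59% = 100%.
By spousal attribution (R2), Elif Delgado is treated as owning Beatriz Delgado's 9% interest in Bluewater Realty LP.
Chain via Vantage Textiles S.p.A. → Pinebrook Pharma AG (R1): 46% × 18% × 12% = 0.9936% of Bluewater Realty LP.
Chain via Slate Energy Co. → Northgate Capital LLC (R1): 100% × 32% × 26% = 8.32% of Bluewater Realty LP.
Chain via Talon Trust → Wildmere Holdings Ltd (R1): 100% × 79% × 44% = 34.76% of Bluewater Realty LP.
Direct interest in Bluewater Realty LP: 9%.
Aggregating (R3): 0.9936% + 8.32% + 34.76% + 9% = 53.0736%.

53.0736%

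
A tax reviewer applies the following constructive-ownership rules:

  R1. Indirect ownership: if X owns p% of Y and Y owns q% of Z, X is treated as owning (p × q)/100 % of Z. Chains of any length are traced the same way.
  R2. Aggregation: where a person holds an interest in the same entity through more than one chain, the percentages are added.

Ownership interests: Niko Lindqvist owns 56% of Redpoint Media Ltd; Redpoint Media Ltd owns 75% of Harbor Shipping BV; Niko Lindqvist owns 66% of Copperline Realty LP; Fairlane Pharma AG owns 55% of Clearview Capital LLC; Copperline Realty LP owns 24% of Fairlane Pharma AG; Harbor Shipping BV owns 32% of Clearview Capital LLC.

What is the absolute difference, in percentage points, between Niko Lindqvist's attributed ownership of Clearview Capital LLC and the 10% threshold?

Chain via Copperline Realty LP → Fairlane Pharma AG (R1): 66% × 24% × 55% = 8.712% of Clearview Capital LLC.
Chain via Redpoint Media Ltd → Harbor Shipping BV (R1): 56% × 75% × 32% = 13.44% of Clearview Capital LLC.
Aggregating (R2): 8.712% + 13.44% = 22.152%.
22.152% exceeds the 10% threshold by 12.152 percentage points.

12.152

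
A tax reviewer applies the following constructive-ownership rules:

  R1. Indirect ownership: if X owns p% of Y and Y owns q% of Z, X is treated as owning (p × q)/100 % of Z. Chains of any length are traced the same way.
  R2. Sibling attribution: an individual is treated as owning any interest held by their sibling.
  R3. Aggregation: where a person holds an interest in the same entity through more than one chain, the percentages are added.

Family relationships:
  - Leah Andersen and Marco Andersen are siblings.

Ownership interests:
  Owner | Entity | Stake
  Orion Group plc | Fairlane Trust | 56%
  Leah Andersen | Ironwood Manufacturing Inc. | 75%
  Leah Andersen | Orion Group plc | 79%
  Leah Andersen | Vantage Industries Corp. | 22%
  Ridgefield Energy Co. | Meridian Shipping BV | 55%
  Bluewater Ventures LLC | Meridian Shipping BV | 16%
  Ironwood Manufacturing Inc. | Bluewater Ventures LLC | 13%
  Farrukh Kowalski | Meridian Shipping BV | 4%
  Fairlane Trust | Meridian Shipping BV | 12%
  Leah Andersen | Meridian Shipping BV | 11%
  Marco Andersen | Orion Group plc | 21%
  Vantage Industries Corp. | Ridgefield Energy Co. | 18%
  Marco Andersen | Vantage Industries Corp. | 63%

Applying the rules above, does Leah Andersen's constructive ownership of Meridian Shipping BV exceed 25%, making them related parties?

Yes

By sibling attribution (R2), Leah Andersen is treated as also owning Marco Andersen's interest in Orion Group plc, giving 79% + 21% = 100%.
By sibling attribution (R2), Leah Andersen is treated as also owning Marco Andersen's interest in Vantage Industries Corp, giving 22% + 63% = 85%.
Chain via Orion Group plc → Fairlane Trust (R1): 100% × 56% × 12% = 6.72% of Meridian Shipping BV.
Chain via Vantage Industries Corp. → Ridgefield Energy Co. (R1): 85% × 18% × 55% = 8.415% of Meridian Shipping BV.
Chain via Ironwood Manufacturing Inc. → Bluewater Ventures LLC (R1): 75% × 13% × 16% = 1.56% of Meridian Shipping BV.
Direct interest in Meridian Shipping BV: 11%.
Aggregating (R3): 6.72% + 8.415% + 1.56% + 11% = 27.695%.
27.695% exceeds the 25% threshold, so Leah is a related party to Meridian Shipping BV.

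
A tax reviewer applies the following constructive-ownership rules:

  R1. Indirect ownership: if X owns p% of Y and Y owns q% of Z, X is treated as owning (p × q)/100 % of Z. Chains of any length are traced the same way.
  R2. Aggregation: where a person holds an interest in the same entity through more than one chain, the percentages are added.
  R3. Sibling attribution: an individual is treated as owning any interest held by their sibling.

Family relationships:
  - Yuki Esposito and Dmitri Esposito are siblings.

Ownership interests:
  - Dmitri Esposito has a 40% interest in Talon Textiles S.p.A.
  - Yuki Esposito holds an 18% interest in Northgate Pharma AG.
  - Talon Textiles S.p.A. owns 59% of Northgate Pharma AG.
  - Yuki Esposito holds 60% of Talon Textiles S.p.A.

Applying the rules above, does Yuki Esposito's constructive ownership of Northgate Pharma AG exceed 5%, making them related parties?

Yes

By sibling attribution (R3), Yuki Esposito is treated as also owning Dmitri Esposito's interest in Talon Textiles S.p.A, giving 60% + 40% = 100%.
Chain via Talon Textiles S.p.A. (R1): 100% × 59% = 59% of Northgate Pharma AG.
Direct interest in Northgate Pharma AG: 18%.
Aggregating (R2): 59% + 18% = 77%.
77% exceeds the 5% threshold, so Yuki is a related party to Northgate Pharma AG.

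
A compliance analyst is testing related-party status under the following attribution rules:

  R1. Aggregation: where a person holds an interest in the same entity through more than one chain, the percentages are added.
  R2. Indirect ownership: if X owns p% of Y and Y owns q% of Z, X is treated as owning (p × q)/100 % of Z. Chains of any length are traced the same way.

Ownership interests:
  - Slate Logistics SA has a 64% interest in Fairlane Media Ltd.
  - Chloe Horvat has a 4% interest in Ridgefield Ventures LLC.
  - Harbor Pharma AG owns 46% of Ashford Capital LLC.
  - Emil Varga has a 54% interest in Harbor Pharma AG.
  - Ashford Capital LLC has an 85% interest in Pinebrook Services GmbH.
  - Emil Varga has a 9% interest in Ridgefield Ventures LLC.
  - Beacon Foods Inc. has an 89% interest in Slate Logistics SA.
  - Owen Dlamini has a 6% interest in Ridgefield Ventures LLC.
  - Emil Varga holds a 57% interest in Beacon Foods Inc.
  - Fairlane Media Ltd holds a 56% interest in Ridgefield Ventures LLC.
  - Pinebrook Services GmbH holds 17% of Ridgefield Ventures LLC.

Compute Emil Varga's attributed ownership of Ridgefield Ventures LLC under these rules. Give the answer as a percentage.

Chain via Beacon Foods Inc. → Slate Logistics SA → Fairlane Media Ltd (R2): 57% × 89% × 64% × 56% = 18.181632% of Ridgefield Ventures LLC.
Chain via Harbor Pharma AG → Ashford Capital LLC → Pinebrook Services GmbH (R2): 54% × 46% × 85% × 17% = 3.58938% of Ridgefield Ventures LLC.
Direct interest in Ridgefield Ventures LLC: 9%.
Aggregating (R1): 18.181632% + 3.58938% + 9% = 30.771012%.

30.771012%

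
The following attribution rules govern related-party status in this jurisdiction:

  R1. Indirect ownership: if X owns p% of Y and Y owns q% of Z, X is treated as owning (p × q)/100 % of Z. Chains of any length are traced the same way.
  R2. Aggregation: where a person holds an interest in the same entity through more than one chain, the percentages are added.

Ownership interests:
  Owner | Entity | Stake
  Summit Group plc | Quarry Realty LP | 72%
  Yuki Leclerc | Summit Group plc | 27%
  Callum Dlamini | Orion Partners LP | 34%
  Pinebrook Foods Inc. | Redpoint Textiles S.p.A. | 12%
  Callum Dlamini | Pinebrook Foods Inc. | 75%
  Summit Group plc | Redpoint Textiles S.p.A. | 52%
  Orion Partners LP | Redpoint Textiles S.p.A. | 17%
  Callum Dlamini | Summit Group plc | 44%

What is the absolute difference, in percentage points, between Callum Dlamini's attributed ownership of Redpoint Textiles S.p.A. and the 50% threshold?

12.34

Chain via Orion Partners LP (R1): 34% × 17% = 5.78% of Redpoint Textiles S.p.A.
Chain via Pinebrook Foods Inc. (R1): 75% × 12% = 9% of Redpoint Textiles S.p.A.
Chain via Summit Group plc (R1): 44% × 52% = 22.88% of Redpoint Textiles S.p.A.
Aggregating (R2): 5.78% + 9% + 22.88% = 37.66%.
37.66% falls short of the 50% threshold by 12.34 percentage points.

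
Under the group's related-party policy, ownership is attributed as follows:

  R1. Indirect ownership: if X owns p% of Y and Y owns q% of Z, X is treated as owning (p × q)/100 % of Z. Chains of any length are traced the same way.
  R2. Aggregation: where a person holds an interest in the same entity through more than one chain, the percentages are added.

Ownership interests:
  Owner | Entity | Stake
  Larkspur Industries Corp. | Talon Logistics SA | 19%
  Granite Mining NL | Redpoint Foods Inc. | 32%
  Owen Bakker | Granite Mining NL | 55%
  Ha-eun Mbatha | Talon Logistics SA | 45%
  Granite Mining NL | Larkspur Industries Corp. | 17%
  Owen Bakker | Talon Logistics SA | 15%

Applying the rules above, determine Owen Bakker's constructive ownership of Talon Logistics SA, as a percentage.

16.7765%

Chain via Granite Mining NL → Larkspur Industries Corp. (R1): 55% × 17% × 19% = 1.7765% of Talon Logistics SA.
Direct interest in Talon Logistics SA: 15%.
Aggregating (R2): 1.7765% + 15% = 16.7765%.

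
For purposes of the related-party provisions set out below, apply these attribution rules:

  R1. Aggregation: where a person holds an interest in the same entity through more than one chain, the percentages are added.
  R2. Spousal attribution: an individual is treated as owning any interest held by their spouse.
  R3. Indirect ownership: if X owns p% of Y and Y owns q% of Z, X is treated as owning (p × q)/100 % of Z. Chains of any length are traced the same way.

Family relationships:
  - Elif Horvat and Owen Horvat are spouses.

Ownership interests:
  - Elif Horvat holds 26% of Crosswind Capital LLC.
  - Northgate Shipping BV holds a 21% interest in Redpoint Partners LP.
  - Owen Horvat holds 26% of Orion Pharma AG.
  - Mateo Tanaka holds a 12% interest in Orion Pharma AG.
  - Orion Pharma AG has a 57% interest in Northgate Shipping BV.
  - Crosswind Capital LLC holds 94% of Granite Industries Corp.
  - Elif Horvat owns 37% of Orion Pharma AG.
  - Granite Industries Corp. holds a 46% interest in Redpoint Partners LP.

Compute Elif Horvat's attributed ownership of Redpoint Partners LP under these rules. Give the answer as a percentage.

18.7835%

By spousal attribution (R2), Elif Horvat is treated as also owning Owen Horvat's interest in Orion Pharma AG, giving 37% + 26% = 63%.
Chain via Orion Pharma AG → Northgate Shipping BV (R3): 63% × 57% × 21% = 7.5411% of Redpoint Partners LP.
Chain via Crosswind Capital LLC → Granite Industries Corp. (R3): 26% × 94% × 46% = 11.2424% of Redpoint Partners LP.
Aggregating (R1): 7.5411% + 11.2424% = 18.7835%.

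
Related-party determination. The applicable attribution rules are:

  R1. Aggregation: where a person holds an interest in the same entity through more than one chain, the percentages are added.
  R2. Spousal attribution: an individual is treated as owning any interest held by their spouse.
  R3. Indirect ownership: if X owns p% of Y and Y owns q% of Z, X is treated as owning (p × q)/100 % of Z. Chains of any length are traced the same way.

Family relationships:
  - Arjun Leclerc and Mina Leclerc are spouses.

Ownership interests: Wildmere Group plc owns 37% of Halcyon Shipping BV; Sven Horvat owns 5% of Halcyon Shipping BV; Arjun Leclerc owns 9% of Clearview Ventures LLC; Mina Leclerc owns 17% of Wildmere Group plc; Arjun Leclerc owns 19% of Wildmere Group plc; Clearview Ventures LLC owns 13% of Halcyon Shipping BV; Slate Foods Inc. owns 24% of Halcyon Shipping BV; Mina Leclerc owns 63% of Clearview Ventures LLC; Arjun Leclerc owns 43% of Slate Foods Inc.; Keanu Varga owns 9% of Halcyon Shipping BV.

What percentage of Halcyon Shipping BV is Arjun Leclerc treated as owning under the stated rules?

33%

By spousal attribution (R2), Arjun Leclerc is treated as also owning Mina Leclerc's interest in Clearview Ventures LLC, giving 9% + 63% = 72%.
By spousal attribution (R2), Arjun Leclerc is treated as also owning Mina Leclerc's interest in Wildmere Group plc, giving 19% + 17% = 36%.
Chain via Clearview Ventures LLC (R3): 72% × 13% = 9.36% of Halcyon Shipping BV.
Chain via Slate Foods Inc. (R3): 43% × 24% = 10.32% of Halcyon Shipping BV.
Chain via Wildmere Group plc (R3): 36% × 37% = 13.32% of Halcyon Shipping BV.
Aggregating (R1): 9.36% + 10.32% + 13.32% = 33%.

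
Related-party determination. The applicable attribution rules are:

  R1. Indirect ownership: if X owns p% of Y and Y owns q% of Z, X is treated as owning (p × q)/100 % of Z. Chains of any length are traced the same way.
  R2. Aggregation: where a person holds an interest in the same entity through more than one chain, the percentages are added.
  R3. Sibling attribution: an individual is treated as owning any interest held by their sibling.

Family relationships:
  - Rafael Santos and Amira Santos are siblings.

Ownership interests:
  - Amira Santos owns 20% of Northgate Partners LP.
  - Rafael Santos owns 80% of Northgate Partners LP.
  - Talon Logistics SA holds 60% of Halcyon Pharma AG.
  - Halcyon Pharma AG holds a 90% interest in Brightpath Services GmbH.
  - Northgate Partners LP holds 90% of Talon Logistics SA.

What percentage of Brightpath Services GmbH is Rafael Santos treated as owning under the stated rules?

By sibling attribution (R3), Rafael Santos is treated as also owning Amira Santos's interest in Northgate Partners LP, giving 80% + 20% = 100%.
Chain via Northgate Partners LP → Talon Logistics SA → Halcyon Pharma AG (R1): 100% × 90% × 60% × 90% = 48.6% of Brightpath Services GmbH.

48.6%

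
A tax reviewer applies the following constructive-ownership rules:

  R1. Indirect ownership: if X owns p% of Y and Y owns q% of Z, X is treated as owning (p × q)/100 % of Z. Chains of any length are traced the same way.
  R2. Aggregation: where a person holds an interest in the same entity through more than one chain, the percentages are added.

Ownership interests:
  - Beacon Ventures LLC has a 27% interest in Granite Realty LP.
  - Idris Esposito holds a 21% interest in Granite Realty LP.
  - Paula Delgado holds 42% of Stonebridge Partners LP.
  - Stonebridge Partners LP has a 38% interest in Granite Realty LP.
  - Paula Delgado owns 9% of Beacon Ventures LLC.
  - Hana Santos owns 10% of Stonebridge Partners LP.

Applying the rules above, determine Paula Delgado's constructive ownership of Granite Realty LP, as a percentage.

Chain via Beacon Ventures LLC (R1): 9% × 27% = 2.43% of Granite Realty LP.
Chain via Stonebridge Partners LP (R1): 42% × 38% = 15.96% of Granite Realty LP.
Aggregating (R2): 2.43% + 15.96% = 18.39%.

18.39%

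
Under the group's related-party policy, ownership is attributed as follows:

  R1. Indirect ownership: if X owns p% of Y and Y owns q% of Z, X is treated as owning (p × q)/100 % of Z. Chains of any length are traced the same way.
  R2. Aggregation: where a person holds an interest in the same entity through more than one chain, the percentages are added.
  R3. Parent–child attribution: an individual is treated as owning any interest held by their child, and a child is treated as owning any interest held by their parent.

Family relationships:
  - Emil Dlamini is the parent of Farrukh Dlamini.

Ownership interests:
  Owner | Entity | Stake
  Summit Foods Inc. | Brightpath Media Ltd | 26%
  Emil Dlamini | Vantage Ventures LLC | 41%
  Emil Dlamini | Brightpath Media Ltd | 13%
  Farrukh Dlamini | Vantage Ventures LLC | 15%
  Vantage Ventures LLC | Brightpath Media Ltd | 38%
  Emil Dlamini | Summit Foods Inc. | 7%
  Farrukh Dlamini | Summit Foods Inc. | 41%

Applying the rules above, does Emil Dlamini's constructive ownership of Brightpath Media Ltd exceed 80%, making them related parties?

By parent–child attribution (R3), Emil Dlamini is treated as also owning Farrukh Dlamini's interest in Vantage Ventures LLC, giving 41% + 15% = 56%.
By parent–child attribution (R3), Emil Dlamini is treated as also owning Farrukh Dlamini's interest in Summit Foods Inc, giving 7% + 41% = 48%.
Chain via Vantage Ventures LLC (R1): 56% × 38% = 21.28% of Brightpath Media Ltd.
Chain via Summit Foods Inc. (R1): 48% × 26% = 12.48% of Brightpath Media Ltd.
Direct interest in Brightpath Media Ltd: 13%.
Aggregating (R2): 21.28% + 12.48% + 13% = 46.76%.
46.76% does not exceed the 80% threshold, so Emil is not a related party to Brightpath Media Ltd.

No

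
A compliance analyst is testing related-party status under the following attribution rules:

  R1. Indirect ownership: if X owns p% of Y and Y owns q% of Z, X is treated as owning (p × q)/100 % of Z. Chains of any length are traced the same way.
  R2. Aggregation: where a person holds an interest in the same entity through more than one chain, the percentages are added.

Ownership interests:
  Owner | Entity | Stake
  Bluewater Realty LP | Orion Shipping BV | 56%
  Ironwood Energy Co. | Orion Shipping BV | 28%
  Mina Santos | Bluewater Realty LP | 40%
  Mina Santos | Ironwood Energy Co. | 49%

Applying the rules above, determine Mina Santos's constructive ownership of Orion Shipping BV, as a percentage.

Chain via Ironwood Energy Co. (R1): 49% × 28% = 13.72% of Orion Shipping BV.
Chain via Bluewater Realty LP (R1): 40% × 56% = 22.4% of Orion Shipping BV.
Aggregating (R2): 13.72% + 22.4% = 36.12%.

36.12%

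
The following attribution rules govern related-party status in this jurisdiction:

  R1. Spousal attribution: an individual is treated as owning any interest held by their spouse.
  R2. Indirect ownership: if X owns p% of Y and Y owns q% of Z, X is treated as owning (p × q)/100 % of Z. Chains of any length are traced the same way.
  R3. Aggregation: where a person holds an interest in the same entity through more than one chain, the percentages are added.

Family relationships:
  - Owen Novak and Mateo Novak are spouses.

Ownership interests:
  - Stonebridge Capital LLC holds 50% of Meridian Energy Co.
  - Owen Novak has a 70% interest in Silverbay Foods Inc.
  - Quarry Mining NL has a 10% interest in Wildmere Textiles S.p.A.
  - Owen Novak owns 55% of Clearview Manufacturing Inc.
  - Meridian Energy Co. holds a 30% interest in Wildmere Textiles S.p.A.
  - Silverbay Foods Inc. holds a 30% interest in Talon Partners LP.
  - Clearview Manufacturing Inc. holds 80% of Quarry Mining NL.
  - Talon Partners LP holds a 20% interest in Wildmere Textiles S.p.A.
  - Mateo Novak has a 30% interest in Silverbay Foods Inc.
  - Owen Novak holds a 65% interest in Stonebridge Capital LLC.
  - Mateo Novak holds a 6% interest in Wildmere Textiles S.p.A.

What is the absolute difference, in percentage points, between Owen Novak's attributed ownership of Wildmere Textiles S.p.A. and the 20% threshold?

6.15

By spousal attribution (R1), Owen Novak is treated as also owning Mateo Novak's interest in Silverbay Foods Inc, giving 70% + 30% = 100%.
By spousal attribution (R1), Owen Novak is treated as owning Mateo Novak's 6% interest in Wildmere Textiles S.p.A.
Chain via Silverbay Foods Inc. → Talon Partners LP (R2): 100% × 30% × 20% = 6% of Wildmere Textiles S.p.A.
Chain via Stonebridge Capital LLC → Meridian Energy Co. (R2): 65% × 50% × 30% = 9.75% of Wildmere Textiles S.p.A.
Chain via Clearview Manufacturing Inc. → Quarry Mining NL (R2): 55% × 80% × 10% = 4.4% of Wildmere Textiles S.p.A.
Direct interest in Wildmere Textiles S.p.A: 6%.
Aggregating (R3): 6% + 9.75% + 4.4% + 6% = 26.15%.
26.15% exceeds the 20% threshold by 6.15 percentage points.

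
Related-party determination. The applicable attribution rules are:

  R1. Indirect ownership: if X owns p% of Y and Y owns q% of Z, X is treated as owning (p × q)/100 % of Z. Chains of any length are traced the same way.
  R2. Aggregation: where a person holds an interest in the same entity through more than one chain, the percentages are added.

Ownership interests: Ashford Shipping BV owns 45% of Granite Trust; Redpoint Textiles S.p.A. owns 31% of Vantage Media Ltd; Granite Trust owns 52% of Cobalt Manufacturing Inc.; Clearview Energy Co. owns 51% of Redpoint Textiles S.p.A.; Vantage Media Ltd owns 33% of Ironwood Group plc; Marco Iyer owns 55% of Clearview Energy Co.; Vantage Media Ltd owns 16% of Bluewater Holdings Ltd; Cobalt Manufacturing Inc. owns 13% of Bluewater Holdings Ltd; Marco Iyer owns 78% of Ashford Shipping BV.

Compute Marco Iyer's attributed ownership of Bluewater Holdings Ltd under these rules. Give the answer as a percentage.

Chain via Ashford Shipping BV → Granite Trust → Cobalt Manufacturing Inc. (R1): 78% × 45% × 52% × 13% = 2.37276% of Bluewater Holdings Ltd.
Chain via Clearview Energy Co. → Redpoint Textiles S.p.A. → Vantage Media Ltd (R1): 55% × 51% × 31% × 16% = 1.39128% of Bluewater Holdings Ltd.
Aggregating (R2): 2.37276% + 1.39128% = 3.76404%.

3.76404%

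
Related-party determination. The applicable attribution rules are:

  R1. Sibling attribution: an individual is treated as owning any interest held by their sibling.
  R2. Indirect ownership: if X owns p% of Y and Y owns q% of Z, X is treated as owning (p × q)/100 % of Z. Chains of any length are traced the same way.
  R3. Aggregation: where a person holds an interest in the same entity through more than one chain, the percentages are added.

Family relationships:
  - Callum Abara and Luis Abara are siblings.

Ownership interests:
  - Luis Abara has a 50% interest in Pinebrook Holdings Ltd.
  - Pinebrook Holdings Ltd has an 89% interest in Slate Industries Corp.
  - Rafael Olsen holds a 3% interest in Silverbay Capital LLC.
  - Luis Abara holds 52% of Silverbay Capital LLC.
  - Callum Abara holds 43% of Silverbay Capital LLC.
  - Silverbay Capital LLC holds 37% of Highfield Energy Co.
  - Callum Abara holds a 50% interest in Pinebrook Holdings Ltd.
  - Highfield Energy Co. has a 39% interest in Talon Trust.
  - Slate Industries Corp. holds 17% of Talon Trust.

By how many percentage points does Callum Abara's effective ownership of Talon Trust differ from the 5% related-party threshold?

23.8385

By sibling attribution (R1), Callum Abara is treated as also owning Luis Abara's interest in Pinebrook Holdings Ltd, giving 50% + 50% = 100%.
By sibling attribution (R1), Callum Abara is treated as also owning Luis Abara's interest in Silverbay Capital LLC, giving 43% + 52% = 95%.
Chain via Pinebrook Holdings Ltd → Slate Industries Corp. (R2): 100% × 89% × 17% = 15.13% of Talon Trust.
Chain via Silverbay Capital LLC → Highfield Energy Co. (R2): 95% × 37% × 39% = 13.7085% of Talon Trust.
Aggregating (R3): 15.13% + 13.7085% = 28.8385%.
28.8385% exceeds the 5% threshold by 23.8385 percentage points.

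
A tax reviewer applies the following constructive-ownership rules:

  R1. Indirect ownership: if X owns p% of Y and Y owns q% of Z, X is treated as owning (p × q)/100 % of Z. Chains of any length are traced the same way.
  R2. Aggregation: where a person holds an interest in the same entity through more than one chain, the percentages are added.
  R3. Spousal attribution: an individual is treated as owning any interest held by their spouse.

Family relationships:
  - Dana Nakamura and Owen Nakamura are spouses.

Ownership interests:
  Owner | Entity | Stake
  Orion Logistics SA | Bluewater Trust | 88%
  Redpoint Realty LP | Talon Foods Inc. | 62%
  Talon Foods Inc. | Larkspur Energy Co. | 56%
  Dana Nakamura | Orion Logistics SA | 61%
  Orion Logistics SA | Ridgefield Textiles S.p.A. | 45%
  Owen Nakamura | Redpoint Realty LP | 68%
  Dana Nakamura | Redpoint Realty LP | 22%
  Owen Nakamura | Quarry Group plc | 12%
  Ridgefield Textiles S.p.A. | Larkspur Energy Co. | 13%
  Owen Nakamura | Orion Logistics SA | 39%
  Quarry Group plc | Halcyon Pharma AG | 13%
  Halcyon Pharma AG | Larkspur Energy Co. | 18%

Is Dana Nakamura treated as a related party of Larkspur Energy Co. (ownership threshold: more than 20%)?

Yes

By spousal attribution (R3), Dana Nakamura is treated as also owning Owen Nakamura's interest in Redpoint Realty LP, giving 22% + 68% = 90%.
By spousal attribution (R3), Dana Nakamura is treated as also owning Owen Nakamura's interest in Orion Logistics SA, giving 61% + 39% = 100%.
By spousal attribution (R3), Dana Nakamura is treated as owning Owen Nakamura's 12% interest in Quarry Group plc.
Chain via Redpoint Realty LP → Talon Foods Inc. (R1): 90% × 62% × 56% = 31.248% of Larkspur Energy Co.
Chain via Orion Logistics SA → Ridgefield Textiles S.p.A. (R1): 100% × 45% × 13% = 5.85% of Larkspur Energy Co.
Chain via Quarry Group plc → Halcyon Pharma AG (R1): 12% × 13% × 18% = 0.2808% of Larkspur Energy Co.
Aggregating (R2): 31.248% + 5.85% + 0.2808% = 37.3788%.
37.3788% exceeds the 20% threshold, so Dana is a related party to Larkspur Energy Co.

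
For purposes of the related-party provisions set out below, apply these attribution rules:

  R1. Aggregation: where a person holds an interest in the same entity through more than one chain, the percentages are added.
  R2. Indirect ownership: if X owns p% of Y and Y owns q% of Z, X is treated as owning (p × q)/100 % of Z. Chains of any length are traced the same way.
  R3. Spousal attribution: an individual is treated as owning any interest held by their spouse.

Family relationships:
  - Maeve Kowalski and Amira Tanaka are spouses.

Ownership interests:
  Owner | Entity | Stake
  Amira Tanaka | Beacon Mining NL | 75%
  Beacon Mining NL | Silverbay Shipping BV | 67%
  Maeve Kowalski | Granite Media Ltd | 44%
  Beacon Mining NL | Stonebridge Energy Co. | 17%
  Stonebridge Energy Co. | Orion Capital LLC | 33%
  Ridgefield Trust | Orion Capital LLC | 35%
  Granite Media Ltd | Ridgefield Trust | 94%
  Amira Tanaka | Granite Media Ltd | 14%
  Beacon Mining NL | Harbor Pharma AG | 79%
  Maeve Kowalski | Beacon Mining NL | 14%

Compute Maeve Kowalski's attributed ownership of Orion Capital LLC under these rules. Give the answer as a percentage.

By spousal attribution (R3), Maeve Kowalski is treated as also owning Amira Tanaka's interest in Beacon Mining NL, giving 14% + 75% = 89%.
By spousal attribution (R3), Maeve Kowalski is treated as also owning Amira Tanaka's interest in Granite Media Ltd, giving 44% + 14% = 58%.
Chain via Beacon Mining NL → Stonebridge Energy Co. (R2): 89% × 17% × 33% = 4.9929% of Orion Capital LLC.
Chain via Granite Media Ltd → Ridgefield Trust (R2): 58% × 94% × 35% = 19.082% of Orion Capital LLC.
Aggregating (R1): 4.9929% + 19.082% = 24.0749%.

24.0749%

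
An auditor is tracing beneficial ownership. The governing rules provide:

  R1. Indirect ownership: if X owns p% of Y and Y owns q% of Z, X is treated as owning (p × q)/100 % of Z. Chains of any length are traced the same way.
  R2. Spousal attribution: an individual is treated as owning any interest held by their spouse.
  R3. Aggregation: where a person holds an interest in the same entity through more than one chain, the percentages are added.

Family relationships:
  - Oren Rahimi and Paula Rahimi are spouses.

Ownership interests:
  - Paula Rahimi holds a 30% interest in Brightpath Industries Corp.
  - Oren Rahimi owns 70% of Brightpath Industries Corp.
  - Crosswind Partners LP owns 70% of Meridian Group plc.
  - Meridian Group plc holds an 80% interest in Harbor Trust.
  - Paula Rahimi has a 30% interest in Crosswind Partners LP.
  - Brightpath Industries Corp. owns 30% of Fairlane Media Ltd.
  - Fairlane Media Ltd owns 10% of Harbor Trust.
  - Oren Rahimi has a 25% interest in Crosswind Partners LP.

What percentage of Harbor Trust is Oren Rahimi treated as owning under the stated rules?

By spousal attribution (R2), Oren Rahimi is treated as also owning Paula Rahimi's interest in Brightpath Industries Corp, giving 70% + 30% = 100%.
By spousal attribution (R2), Oren Rahimi is treated as also owning Paula Rahimi's interest in Crosswind Partners LP, giving 25% + 30% = 55%.
Chain via Brightpath Industries Corp. → Fairlane Media Ltd (R1): 100% × 30% × 10% = 3% of Harbor Trust.
Chain via Crosswind Partners LP → Meridian Group plc (R1): 55% × 70% × 80% = 30.8% of Harbor Trust.
Aggregating (R3): 3% + 30.8% = 33.8%.

33.8%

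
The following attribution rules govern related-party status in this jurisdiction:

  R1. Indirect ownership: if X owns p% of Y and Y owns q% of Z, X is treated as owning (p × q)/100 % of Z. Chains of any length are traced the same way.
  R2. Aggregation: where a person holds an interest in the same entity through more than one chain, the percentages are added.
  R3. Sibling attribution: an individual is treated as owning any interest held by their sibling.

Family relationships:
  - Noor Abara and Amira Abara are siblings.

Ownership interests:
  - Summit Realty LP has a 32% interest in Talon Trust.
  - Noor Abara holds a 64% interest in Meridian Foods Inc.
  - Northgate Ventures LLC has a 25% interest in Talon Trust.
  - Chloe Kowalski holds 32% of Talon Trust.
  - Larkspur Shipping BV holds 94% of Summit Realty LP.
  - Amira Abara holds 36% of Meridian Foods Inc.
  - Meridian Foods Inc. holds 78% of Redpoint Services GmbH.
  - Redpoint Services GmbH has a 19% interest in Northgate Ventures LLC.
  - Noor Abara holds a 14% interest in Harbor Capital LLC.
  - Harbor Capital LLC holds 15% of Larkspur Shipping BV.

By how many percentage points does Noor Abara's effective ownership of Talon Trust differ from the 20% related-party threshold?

By sibling attribution (R3), Noor Abara is treated as also owning Amira Abara's interest in Meridian Foods Inc, giving 64% + 36% = 100%.
Chain via Harbor Capital LLC → Larkspur Shipping BV → Summit Realty LP (R1): 14% × 15% × 94% × 32% = 0.63168% of Talon Trust.
Chain via Meridian Foods Inc. → Redpoint Services GmbH → Northgate Ventures LLC (R1): 100% × 78% × 19% × 25% = 3.705% of Talon Trust.
Aggregating (R2): 0.63168% + 3.705% = 4.33668%.
4.33668% falls short of the 20% threshold by 15.66332 percentage points.

15.66332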